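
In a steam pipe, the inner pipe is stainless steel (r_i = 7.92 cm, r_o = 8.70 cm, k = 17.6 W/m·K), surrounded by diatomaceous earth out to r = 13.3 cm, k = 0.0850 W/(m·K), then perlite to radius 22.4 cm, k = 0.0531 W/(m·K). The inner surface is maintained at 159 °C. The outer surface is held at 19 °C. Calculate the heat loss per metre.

Q' = 59.4 W/m

Treat each layer as a resistance in series:
  R'_stainless steel = ln(0.0870/0.0792)/(2πk) = 0.09393/(2π·17.6) = 8.494×10^-4 m·K/W
  R'_diatomaceous earth = ln(0.133/0.0870)/(2πk) = 0.4244/(2π·0.0850) = 0.7947 m·K/W
  R'_perlite = ln(0.224/0.133)/(2πk) = 0.5213/(2π·0.0531) = 1.562 m·K/W
ΣR = 8.494×10^-4 + 0.7947 + 1.562 = 2.358 m·K/W
Q' = ΔT/ΣR = (159 °C − 19 °C)/2.358 = 59.4 W/m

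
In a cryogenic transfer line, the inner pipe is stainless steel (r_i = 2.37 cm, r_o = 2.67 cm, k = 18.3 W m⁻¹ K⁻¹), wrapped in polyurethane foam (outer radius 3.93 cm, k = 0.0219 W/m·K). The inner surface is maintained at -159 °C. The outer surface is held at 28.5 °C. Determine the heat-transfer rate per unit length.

Q' = 66.7 W/m

Resistance network (inner→outer):
  R'_stainless steel = ln(0.0267/0.0237)/(2πk) = 0.1192/(2π·18.3) = 0.001037 m·K/W
  R'_polyurethane foam = ln(0.0393/0.0267)/(2πk) = 0.3866/(2π·0.0219) = 2.809 m·K/W
ΣR = 0.001037 + 2.809 = 2.810 m·K/W
Q' = ΔT/ΣR = (-159 °C − 28.5 °C)/2.810 = -66.7 W/m
(Negative Q' ⇒ heat flows inward; heat gain = 66.7 W/m.)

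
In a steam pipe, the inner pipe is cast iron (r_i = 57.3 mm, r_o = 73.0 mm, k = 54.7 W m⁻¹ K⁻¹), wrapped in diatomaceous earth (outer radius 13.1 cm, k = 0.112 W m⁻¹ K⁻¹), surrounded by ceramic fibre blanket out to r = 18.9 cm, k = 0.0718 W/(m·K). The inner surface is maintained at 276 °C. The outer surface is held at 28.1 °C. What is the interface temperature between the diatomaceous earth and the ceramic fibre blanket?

T = 151 °C

Treat each layer as a resistance in series:
  R'_cast iron = ln(0.0730/0.0573)/(2πk) = 0.2422/(2π·54.7) = 7.046×10^-4 m·K/W
  R'_diatomaceous earth = ln(0.131/0.0730)/(2πk) = 0.5847/(2π·0.112) = 0.8309 m·K/W
  R'_ceramic fibre blanket = ln(0.189/0.131)/(2πk) = 0.3665/(2π·0.0718) = 0.8125 m·K/W
ΣR = 7.046×10^-4 + 0.8309 + 0.8125 = 1.644 m·K/W
Q' = ΔT/ΣR = (276 °C − 28.1 °C)/1.644 = 150.8 W/m
From the inner boundary to the diatomaceous earth/ceramic fibre blanket interface, ΣR_partial = 0.8316 m·K/W.
T_interface = T_in − Q'·ΣR_partial = 276 °C − (150.8)(0.8316) = 151 °C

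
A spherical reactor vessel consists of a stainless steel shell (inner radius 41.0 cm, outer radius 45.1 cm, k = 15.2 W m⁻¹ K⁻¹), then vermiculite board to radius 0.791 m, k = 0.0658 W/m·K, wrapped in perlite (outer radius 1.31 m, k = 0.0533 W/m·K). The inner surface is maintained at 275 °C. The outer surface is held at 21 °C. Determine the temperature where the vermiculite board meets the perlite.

T = 121 °C

Series thermal resistances, inner to outer:
  R_stainless steel = (1/0.410 − 1/0.451)/(4πk) = 0.2217/(4π·15.2) = 0.001161 K/W
  R_vermiculite board = (1/0.451 − 1/0.791)/(4πk) = 0.9531/(4π·0.0658) = 1.153 K/W
  R_perlite = (1/0.791 − 1/1.31)/(4πk) = 0.5009/(4π·0.0533) = 0.7478 K/W
ΣR = 0.001161 + 1.153 + 0.7478 = 1.902 K/W
Q = ΔT/ΣR = (275 °C − 21 °C)/1.902 = 133.5 W
From the inner boundary to the vermiculite board/perlite interface, ΣR_partial = 1.154 K/W.
T_interface = T_in − Q·ΣR_partial = 275 °C − (133.5)(1.154) = 121 °C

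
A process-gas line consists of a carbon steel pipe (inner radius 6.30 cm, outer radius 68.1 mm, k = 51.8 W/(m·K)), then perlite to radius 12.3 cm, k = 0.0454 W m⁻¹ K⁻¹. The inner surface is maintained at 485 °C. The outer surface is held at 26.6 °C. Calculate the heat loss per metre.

Series thermal resistances, inner to outer:
  R'_carbon steel = ln(0.0681/0.0630)/(2πk) = 0.07784/(2π·51.8) = 2.392×10^-4 m·K/W
  R'_perlite = ln(0.123/0.0681)/(2πk) = 0.5912/(2π·0.0454) = 2.073 m·K/W
ΣR = 2.392×10^-4 + 2.073 = 2.073 m·K/W
Q' = ΔT/ΣR = (485 °C − 26.6 °C)/2.073 = 221 W/m

Q' = 221 W/m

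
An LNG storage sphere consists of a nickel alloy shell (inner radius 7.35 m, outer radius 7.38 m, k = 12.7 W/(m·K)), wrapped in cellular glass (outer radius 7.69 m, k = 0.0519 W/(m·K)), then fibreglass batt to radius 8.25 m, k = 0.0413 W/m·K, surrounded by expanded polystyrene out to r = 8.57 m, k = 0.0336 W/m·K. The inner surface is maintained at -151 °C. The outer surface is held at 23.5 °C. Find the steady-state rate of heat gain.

Resistance network (inner→outer):
  R_nickel alloy = (1/7.35 − 1/7.38)/(4πk) = 5.531×10^-4/(4π·12.7) = 3.465×10^-6 K/W
  R_cellular glass = (1/7.38 − 1/7.69)/(4πk) = 0.005462/(4π·0.0519) = 0.008375 K/W
  R_fibreglass batt = (1/7.69 − 1/8.25)/(4πk) = 0.008827/(4π·0.0413) = 0.01701 K/W
  R_expanded polystyrene = (1/8.25 − 1/8.57)/(4πk) = 0.004526/(4π·0.0336) = 0.01072 K/W
ΣR = 3.465×10^-6 + 0.008375 + 0.01701 + 0.01072 = 0.03611 K/W
Q = ΔT/ΣR = (-151 °C − 23.5 °C)/0.03611 = -4830 W
(Negative Q ⇒ heat flows inward; heat gain = 4830 W.)

Q = 4830 W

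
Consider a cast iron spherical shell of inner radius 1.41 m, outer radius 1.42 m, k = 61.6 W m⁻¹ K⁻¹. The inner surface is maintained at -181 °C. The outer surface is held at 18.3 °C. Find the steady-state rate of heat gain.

Q = 3.09×10^7 W

Q = 4πk·ΔT/(1/r₁ − 1/r₂) = 4π × 61.6 × 199.3 / (1/1.41 − 1/1.42) = 3.09×10^7 W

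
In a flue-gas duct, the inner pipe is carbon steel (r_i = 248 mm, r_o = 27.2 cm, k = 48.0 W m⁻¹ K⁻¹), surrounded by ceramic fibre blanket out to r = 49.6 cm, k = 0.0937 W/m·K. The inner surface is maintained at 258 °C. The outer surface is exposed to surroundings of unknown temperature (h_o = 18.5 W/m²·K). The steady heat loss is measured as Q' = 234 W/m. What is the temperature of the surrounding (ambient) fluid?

Series resistances:
  R'_carbon steel = ln(0.272/0.248)/(2πk) = 0.09237/(2π·48.0) = 3.063×10^-4 m·K/W
  R'_ceramic fibre blanket = ln(0.496/0.272)/(2πk) = 0.6008/(2π·0.0937) = 1.020 m·K/W
  R'_conv,out = 1/(2πr h) = 1/(2π·0.496·18.5) = 0.01734 m·K/W
ΣR = 1.038 m·K/W
ΔT = Q'·ΣR = 234 × 1.038 = 242.9 K
Heat flows outward, so T_out = T_in − ΔT = 258 − 242.9 = 15.1 °C

T_out = 15.1 °C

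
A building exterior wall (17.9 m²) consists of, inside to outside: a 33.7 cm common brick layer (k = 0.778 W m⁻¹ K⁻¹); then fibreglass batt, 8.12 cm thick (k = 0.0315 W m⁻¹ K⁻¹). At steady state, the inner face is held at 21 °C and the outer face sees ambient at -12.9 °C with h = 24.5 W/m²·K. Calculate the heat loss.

Treat each layer as a resistance in series:
  R_common brick = L/(kA) = 0.337/(0.778·17.9) = 0.02420 K/W
  R_fibreglass batt = L/(kA) = 0.0812/(0.0315·17.9) = 0.1440 K/W
  R_conv,out = 1/(hA) = 1/(24.5·17.9) = 0.002280 K/W
ΣR = 0.02420 + 0.1440 + 0.002280 = 0.1705 K/W
Q = ΔT/ΣR = (21 °C − -12.9 °C)/0.1705 = 199 W

Q = 199 W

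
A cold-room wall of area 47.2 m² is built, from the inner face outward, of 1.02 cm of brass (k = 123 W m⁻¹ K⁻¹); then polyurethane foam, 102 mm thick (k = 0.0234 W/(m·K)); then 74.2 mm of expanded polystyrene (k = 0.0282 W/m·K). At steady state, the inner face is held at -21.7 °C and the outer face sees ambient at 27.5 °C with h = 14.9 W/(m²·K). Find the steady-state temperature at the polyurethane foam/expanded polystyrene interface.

Treat each layer as a resistance in series:
  R_brass = L/(kA) = 0.0102/(123·47.2) = 1.757×10^-6 K/W
  R_polyurethane foam = L/(kA) = 0.102/(0.0234·47.2) = 0.09235 K/W
  R_expanded polystyrene = L/(kA) = 0.0742/(0.0282·47.2) = 0.05575 K/W
  R_conv,out = 1/(hA) = 1/(14.9·47.2) = 0.001422 K/W
ΣR = 1.757×10^-6 + 0.09235 + 0.05575 + 0.001422 = 0.1495 K/W
Q = ΔT/ΣR = (-21.7 °C − 27.5 °C)/0.1495 = -329.1 W
From the inner boundary to the polyurethane foam/expanded polystyrene interface, ΣR_partial = 0.09235 K/W.
T_interface = T_in − Q·ΣR_partial = -21.7 °C − (-329.1)(0.09235) = 8.69 °C

T = 8.69 °C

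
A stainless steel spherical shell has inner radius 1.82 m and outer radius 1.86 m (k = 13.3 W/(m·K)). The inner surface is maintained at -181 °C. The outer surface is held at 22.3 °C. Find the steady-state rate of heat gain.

Q = 2880 kW

Q = 4πk·ΔT/(1/r₁ − 1/r₂) = 4π × 13.3 × 203.3 / (1/1.82 − 1/1.86) = 2.88×10^6 W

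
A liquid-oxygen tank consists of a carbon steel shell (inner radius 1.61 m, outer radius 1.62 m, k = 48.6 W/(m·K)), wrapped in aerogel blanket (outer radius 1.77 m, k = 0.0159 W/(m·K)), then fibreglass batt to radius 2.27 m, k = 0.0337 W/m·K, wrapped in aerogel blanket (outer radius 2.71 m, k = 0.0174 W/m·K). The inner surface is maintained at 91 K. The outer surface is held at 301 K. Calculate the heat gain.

Resistance network (inner→outer):
  R_carbon steel = (1/1.61 − 1/1.62)/(4πk) = 0.003834/(4π·48.6) = 6.278×10^-6 K/W
  R_aerogel blanket = (1/1.62 − 1/1.77)/(4πk) = 0.05231/(4π·0.0159) = 0.2618 K/W
  R_fibreglass batt = (1/1.77 − 1/2.27)/(4πk) = 0.1244/(4π·0.0337) = 0.2939 K/W
  R_aerogel blanket = (1/2.27 − 1/2.71)/(4πk) = 0.07152/(4π·0.0174) = 0.3271 K/W
ΣR = 6.278×10^-6 + 0.2618 + 0.2939 + 0.3271 = 0.8828 K/W
Q = ΔT/ΣR = (91 K − 301 K)/0.8828 = -238 W
(Negative Q ⇒ heat flows inward; heat gain = 238 W.)

Q = 238 W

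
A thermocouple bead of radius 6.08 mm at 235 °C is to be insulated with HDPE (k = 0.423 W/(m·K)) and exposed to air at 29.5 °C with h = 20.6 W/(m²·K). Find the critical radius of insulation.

r_cr = 4.11 cm

For a sphere, r_cr = 2k_ins/h = 2·0.423/20.6 = 0.0411 m = 4.11 cm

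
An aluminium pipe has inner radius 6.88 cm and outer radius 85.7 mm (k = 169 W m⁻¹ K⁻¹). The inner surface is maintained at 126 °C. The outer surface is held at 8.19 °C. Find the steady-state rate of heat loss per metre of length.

Q' = 570 kW/m

Q' = 2πk·ΔT/ln(r₂/r₁) = 2π × 169 × 117.81 / ln(0.0857/0.0688) = 5.70×10^5 W/m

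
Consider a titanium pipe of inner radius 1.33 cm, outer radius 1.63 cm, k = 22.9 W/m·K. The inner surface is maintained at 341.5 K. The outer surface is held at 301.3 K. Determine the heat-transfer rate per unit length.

Q' = 28400 W/m

Q' = 2πk·ΔT/ln(r₂/r₁) = 2π × 22.9 × 40.2 / ln(0.0163/0.0133) = 28400 W/m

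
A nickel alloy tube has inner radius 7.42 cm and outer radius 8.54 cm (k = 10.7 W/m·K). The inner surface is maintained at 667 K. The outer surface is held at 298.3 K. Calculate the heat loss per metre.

Q' = 2πk·ΔT/ln(r₂/r₁) = 2π × 10.7 × 368.7 / ln(0.0854/0.0742) = 1.76×10^5 W/m

Q' = 1.76×10^5 W/m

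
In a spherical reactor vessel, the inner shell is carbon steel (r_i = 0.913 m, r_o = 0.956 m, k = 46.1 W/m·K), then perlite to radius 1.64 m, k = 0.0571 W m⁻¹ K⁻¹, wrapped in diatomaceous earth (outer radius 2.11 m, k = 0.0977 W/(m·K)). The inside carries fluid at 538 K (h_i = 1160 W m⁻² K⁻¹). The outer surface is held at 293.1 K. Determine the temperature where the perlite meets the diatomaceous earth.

Series thermal resistances, inner to outer:
  R_conv,in = 1/(4πr²h) = 1/(4π·0.913²·1160) = 8.230×10^-5 K/W
  R_carbon steel = (1/0.913 − 1/0.956)/(4πk) = 0.04927/(4π·46.1) = 8.504×10^-5 K/W
  R_perlite = (1/0.956 − 1/1.64)/(4πk) = 0.4363/(4π·0.0571) = 0.6080 K/W
  R_diatomaceous earth = (1/1.64 − 1/2.11)/(4πk) = 0.1358/(4π·0.0977) = 0.1106 K/W
ΣR = 8.230×10^-5 + 8.504×10^-5 + 0.6080 + 0.1106 = 0.7188 K/W
Q = ΔT/ΣR = (538 K − 293.1 K)/0.7188 = 340.7 W
From the inner boundary to the perlite/diatomaceous earth interface, ΣR_partial = 0.6082 K/W.
T_interface = T_in − Q·ΣR_partial = 538 K − (340.7)(0.6082) = 330.8 K

T = 330.8 K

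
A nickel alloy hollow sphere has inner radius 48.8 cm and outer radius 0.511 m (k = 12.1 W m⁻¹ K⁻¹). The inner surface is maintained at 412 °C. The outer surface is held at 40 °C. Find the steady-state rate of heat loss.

Q = 613 kW

Q = 4πk·ΔT/(1/r₁ − 1/r₂) = 4π × 12.1 × 372 / (1/0.488 − 1/0.511) = 6.13×10^5 W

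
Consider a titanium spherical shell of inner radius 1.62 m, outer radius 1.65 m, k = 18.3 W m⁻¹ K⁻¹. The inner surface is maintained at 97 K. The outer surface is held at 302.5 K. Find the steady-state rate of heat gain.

Q = 4πk·ΔT/(1/r₁ − 1/r₂) = 4π × 18.3 × 205.5 / (1/1.62 − 1/1.65) = 4.21×10^6 W

Q = 4210 kW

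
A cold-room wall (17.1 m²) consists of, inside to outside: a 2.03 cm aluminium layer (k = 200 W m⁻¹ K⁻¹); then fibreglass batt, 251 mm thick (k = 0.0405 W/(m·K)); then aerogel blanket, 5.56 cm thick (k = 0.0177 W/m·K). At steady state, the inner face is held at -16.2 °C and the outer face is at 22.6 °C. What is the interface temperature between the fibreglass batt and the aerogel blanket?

Treat each layer as a resistance in series:
  R_aluminium = L/(kA) = 0.0203/(200·17.1) = 5.936×10^-6 K/W
  R_fibreglass batt = L/(kA) = 0.251/(0.0405·17.1) = 0.3624 K/W
  R_aerogel blanket = L/(kA) = 0.0556/(0.0177·17.1) = 0.1837 K/W
ΣR = 5.936×10^-6 + 0.3624 + 0.1837 = 0.5461 K/W
Q = ΔT/ΣR = (-16.2 °C − 22.6 °C)/0.5461 = -71.05 W
From the inner boundary to the fibreglass batt/aerogel blanket interface, ΣR_partial = 0.3624 K/W.
T_interface = T_in − Q·ΣR_partial = -16.2 °C − (-71.05)(0.3624) = 9.55 °C

T = 9.55 °C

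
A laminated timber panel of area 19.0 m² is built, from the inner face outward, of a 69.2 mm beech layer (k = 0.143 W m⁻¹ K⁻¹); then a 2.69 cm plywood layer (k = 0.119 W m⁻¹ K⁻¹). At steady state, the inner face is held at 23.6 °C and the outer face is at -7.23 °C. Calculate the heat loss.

Treat each layer as a resistance in series:
  R_beech = L/(kA) = 0.0692/(0.143·19.0) = 0.02547 K/W
  R_plywood = L/(kA) = 0.0269/(0.119·19.0) = 0.01190 K/W
ΣR = 0.02547 + 0.01190 = 0.03737 K/W
Q = ΔT/ΣR = (23.6 °C − -7.23 °C)/0.03737 = 825 W

Q = 825 W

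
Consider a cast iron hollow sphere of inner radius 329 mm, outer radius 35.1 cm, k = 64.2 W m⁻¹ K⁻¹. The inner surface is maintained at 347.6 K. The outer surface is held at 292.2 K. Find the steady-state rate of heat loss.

Q = 235 kW

Q = 4πk·ΔT/(1/r₁ − 1/r₂) = 4π × 64.2 × 55.4 / (1/0.329 − 1/0.351) = 2.35×10^5 W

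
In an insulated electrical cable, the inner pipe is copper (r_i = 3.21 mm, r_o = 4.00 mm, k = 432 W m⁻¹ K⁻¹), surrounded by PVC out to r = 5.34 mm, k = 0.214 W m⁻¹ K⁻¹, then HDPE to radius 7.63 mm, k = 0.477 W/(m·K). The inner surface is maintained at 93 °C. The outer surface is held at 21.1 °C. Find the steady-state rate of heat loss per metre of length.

Q' = 215 W/m

Treat each layer as a resistance in series:
  R'_copper = ln(0.00400/0.00321)/(2πk) = 0.2200/(2π·432) = 8.106×10^-5 m·K/W
  R'_PVC = ln(0.00534/0.00400)/(2πk) = 0.2889/(2π·0.214) = 0.2149 m·K/W
  R'_HDPE = ln(0.00763/0.00534)/(2πk) = 0.3569/(2π·0.477) = 0.1191 m·K/W
ΣR = 8.106×10^-5 + 0.2149 + 0.1191 = 0.3341 m·K/W
Q' = ΔT/ΣR = (93 °C − 21.1 °C)/0.3341 = 215 W/m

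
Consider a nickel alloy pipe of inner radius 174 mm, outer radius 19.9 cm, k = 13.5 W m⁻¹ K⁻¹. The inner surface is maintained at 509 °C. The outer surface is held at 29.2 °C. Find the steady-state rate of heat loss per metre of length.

Q' = 3.03×10^5 W/m

Q' = 2πk·ΔT/ln(r₂/r₁) = 2π × 13.5 × 479.8 / ln(0.199/0.174) = 3.03×10^5 W/m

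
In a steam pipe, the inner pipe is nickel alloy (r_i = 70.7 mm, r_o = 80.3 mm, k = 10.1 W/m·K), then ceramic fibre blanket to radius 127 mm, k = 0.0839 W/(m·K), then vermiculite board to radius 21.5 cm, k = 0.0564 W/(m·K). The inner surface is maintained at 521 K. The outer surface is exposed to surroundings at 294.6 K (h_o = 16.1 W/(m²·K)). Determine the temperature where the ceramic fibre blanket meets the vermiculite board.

T = 439 K

Series thermal resistances, inner to outer:
  R'_nickel alloy = ln(0.0803/0.0707)/(2πk) = 0.1273/(2π·10.1) = 0.002006 m·K/W
  R'_ceramic fibre blanket = ln(0.127/0.0803)/(2πk) = 0.4584/(2π·0.0839) = 0.8696 m·K/W
  R'_vermiculite board = ln(0.215/0.127)/(2πk) = 0.5265/(2π·0.0564) = 1.486 m·K/W
  R'_conv,out = 1/(2πr h) = 1/(2π·0.215·16.1) = 0.04598 m·K/W
ΣR = 0.002006 + 0.8696 + 1.486 + 0.04598 = 2.404 m·K/W
Q' = ΔT/ΣR = (521 K − 294.6 K)/2.404 = 94.18 W/m
From the inner boundary to the ceramic fibre blanket/vermiculite board interface, ΣR_partial = 0.8716 m·K/W.
T_interface = T_in − Q'·ΣR_partial = 521 K − (94.18)(0.8716) = 439 K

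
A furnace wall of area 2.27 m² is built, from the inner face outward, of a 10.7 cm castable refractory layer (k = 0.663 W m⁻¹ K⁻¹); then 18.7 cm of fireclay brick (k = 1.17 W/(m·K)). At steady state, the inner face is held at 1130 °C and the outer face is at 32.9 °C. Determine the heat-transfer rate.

Treat each layer as a resistance in series:
  R_castable refractory = L/(kA) = 0.107/(0.663·2.27) = 0.07110 K/W
  R_fireclay brick = L/(kA) = 0.187/(1.17·2.27) = 0.07041 K/W
ΣR = 0.07110 + 0.07041 = 0.1415 K/W
Q = ΔT/ΣR = (1130 °C − 32.9 °C)/0.1415 = 7750 W

Q = 7.75 kW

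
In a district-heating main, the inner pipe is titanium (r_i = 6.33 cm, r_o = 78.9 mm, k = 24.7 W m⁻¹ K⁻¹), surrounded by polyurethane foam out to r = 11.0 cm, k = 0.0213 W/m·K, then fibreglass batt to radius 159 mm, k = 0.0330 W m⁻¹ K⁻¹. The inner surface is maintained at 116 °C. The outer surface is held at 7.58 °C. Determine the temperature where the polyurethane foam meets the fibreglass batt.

Treat each layer as a resistance in series:
  R'_titanium = ln(0.0789/0.0633)/(2πk) = 0.2203/(2π·24.7) = 0.001419 m·K/W
  R'_polyurethane foam = ln(0.110/0.0789)/(2πk) = 0.3323/(2π·0.0213) = 2.483 m·K/W
  R'_fibreglass batt = ln(0.159/0.110)/(2πk) = 0.3684/(2π·0.0330) = 1.777 m·K/W
ΣR = 0.001419 + 2.483 + 1.777 = 4.261 m·K/W
Q' = ΔT/ΣR = (116 °C − 7.58 °C)/4.261 = 25.44 W/m
From the inner boundary to the polyurethane foam/fibreglass batt interface, ΣR_partial = 2.484 m·K/W.
T_interface = T_in − Q'·ΣR_partial = 116 °C − (25.44)(2.484) = 52.8 °C

T = 52.8 °C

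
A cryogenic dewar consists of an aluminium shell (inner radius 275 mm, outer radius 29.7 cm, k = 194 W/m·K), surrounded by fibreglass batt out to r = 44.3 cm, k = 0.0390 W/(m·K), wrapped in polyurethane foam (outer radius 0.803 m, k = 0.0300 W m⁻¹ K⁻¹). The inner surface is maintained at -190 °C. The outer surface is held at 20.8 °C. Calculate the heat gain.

Q = 42.6 W

Series thermal resistances, inner to outer:
  R_aluminium = (1/0.275 − 1/0.297)/(4πk) = 0.2694/(4π·194) = 1.105×10^-4 K/W
  R_fibreglass batt = (1/0.297 − 1/0.443)/(4πk) = 1.110/(4π·0.0390) = 2.264 K/W
  R_polyurethane foam = (1/0.443 − 1/0.803)/(4πk) = 1.012/(4π·0.0300) = 2.684 K/W
ΣR = 1.105×10^-4 + 2.264 + 2.684 = 4.948 K/W
Q = ΔT/ΣR = (-190 °C − 20.8 °C)/4.948 = -42.6 W
(Negative Q ⇒ heat flows inward; heat gain = 42.6 W.)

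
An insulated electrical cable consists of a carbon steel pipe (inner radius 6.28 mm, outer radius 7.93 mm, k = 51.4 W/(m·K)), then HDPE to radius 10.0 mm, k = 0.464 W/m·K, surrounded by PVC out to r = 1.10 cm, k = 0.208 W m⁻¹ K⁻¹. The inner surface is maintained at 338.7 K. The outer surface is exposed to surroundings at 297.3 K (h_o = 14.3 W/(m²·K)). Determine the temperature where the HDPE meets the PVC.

T = 335.8 K

Treat each layer as a resistance in series:
  R'_carbon steel = ln(0.00793/0.00628)/(2πk) = 0.2333/(2π·51.4) = 7.223×10^-4 m·K/W
  R'_HDPE = ln(0.0100/0.00793)/(2πk) = 0.2319/(2π·0.464) = 0.07955 m·K/W
  R'_PVC = ln(0.0110/0.0100)/(2πk) = 0.09531/(2π·0.208) = 0.07293 m·K/W
  R'_conv,out = 1/(2πr h) = 1/(2π·0.0110·14.3) = 1.012 m·K/W
ΣR = 7.223×10^-4 + 0.07955 + 0.07293 + 1.012 = 1.165 m·K/W
Q' = ΔT/ΣR = (338.7 K − 297.3 K)/1.165 = 35.54 W/m
From the inner boundary to the HDPE/PVC interface, ΣR_partial = 0.08027 m·K/W.
T_interface = T_in − Q'·ΣR_partial = 338.7 K − (35.54)(0.08027) = 335.8 K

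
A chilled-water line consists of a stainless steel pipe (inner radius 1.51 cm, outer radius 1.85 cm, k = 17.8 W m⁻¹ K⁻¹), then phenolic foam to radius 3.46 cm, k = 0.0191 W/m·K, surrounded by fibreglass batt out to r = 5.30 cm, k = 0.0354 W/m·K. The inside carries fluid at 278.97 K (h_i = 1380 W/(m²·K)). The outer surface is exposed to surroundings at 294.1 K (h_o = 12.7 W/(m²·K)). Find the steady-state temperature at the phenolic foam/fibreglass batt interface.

Resistance network (inner→outer):
  R'_conv,in = 1/(2πr h) = 1/(2π·0.0151·1380) = 0.007638 m·K/W
  R'_stainless steel = ln(0.0185/0.0151)/(2πk) = 0.2031/(2π·17.8) = 0.001816 m·K/W
  R'_phenolic foam = ln(0.0346/0.0185)/(2πk) = 0.6261/(2π·0.0191) = 5.217 m·K/W
  R'_fibreglass batt = ln(0.0530/0.0346)/(2πk) = 0.4264/(2π·0.0354) = 1.917 m·K/W
  R'_conv,out = 1/(2πr h) = 1/(2π·0.0530·12.7) = 0.2365 m·K/W
ΣR = 0.007638 + 0.001816 + 5.217 + 1.917 + 0.2365 = 7.380 m·K/W
Q' = ΔT/ΣR = (278.97 K − 294.1 K)/7.380 = -2.050 W/m
From the inner boundary to the phenolic foam/fibreglass batt interface, ΣR_partial = 5.226 m·K/W.
T_interface = T_in − Q'·ΣR_partial = 278.97 K − (-2.050)(5.226) = 289.7 K

T = 289.7 K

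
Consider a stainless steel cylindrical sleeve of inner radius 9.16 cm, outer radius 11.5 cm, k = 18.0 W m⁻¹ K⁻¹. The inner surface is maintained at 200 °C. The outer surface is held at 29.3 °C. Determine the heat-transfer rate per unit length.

Q' = 84900 W/m

Q' = 2πk·ΔT/ln(r₂/r₁) = 2π × 18.0 × 170.7 / ln(0.115/0.0916) = 84900 W/m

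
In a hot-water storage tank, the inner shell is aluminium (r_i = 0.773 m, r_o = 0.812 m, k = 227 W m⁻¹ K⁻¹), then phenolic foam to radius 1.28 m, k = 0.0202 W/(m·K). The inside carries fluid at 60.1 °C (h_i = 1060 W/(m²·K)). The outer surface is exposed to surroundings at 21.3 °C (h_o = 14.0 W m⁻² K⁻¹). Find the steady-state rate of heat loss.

Treat each layer as a resistance in series:
  R_conv,in = 1/(4πr²h) = 1/(4π·0.773²·1060) = 1.256×10^-4 K/W
  R_aluminium = (1/0.773 − 1/0.812)/(4πk) = 0.06213/(4π·227) = 2.178×10^-5 K/W
  R_phenolic foam = (1/0.812 − 1/1.28)/(4πk) = 0.4503/(4π·0.0202) = 1.774 K/W
  R_conv,out = 1/(4πr²h) = 1/(4π·1.28²·14.0) = 0.003469 K/W
ΣR = 1.256×10^-4 + 2.178×10^-5 + 1.774 + 0.003469 = 1.778 K/W
Q = ΔT/ΣR = (60.1 °C − 21.3 °C)/1.778 = 21.8 W

Q = 21.8 W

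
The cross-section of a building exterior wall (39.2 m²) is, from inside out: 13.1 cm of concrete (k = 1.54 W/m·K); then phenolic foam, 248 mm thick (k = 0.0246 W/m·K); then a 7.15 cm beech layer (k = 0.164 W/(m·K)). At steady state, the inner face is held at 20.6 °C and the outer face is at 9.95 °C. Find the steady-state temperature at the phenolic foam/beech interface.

T = 10.4 °C

Treat each layer as a resistance in series:
  R_concrete = L/(kA) = 0.131/(1.54·39.2) = 0.002170 K/W
  R_phenolic foam = L/(kA) = 0.248/(0.0246·39.2) = 0.2572 K/W
  R_beech = L/(kA) = 0.0715/(0.164·39.2) = 0.01112 K/W
ΣR = 0.002170 + 0.2572 + 0.01112 = 0.2705 K/W
Q = ΔT/ΣR = (20.6 °C − 9.95 °C)/0.2705 = 39.37 W
From the inner boundary to the phenolic foam/beech interface, ΣR_partial = 0.2594 K/W.
T_interface = T_in − Q·ΣR_partial = 20.6 °C − (39.37)(0.2594) = 10.4 °C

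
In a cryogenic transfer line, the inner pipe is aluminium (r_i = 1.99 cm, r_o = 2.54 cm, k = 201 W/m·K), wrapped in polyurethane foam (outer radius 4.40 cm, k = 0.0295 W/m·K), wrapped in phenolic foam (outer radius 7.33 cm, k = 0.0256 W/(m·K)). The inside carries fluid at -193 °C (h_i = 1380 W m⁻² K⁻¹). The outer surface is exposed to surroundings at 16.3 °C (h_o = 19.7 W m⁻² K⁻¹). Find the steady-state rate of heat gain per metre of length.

Treat each layer as a resistance in series:
  R'_conv,in = 1/(2πr h) = 1/(2π·0.0199·1380) = 0.005795 m·K/W
  R'_aluminium = ln(0.0254/0.0199)/(2πk) = 0.2440/(2π·201) = 1.932×10^-4 m·K/W
  R'_polyurethane foam = ln(0.0440/0.0254)/(2πk) = 0.5494/(2π·0.0295) = 2.964 m·K/W
  R'_phenolic foam = ln(0.0733/0.0440)/(2πk) = 0.5104/(2π·0.0256) = 3.173 m·K/W
  R'_conv,out = 1/(2πr h) = 1/(2π·0.0733·19.7) = 0.1102 m·K/W
ΣR = 0.005795 + 1.932×10^-4 + 2.964 + 3.173 + 0.1102 = 6.253 m·K/W
Q' = ΔT/ΣR = (-193 °C − 16.3 °C)/6.253 = -33.5 W/m
(Negative Q' ⇒ heat flows inward; heat gain = 33.5 W/m.)

Q' = 33.5 W/m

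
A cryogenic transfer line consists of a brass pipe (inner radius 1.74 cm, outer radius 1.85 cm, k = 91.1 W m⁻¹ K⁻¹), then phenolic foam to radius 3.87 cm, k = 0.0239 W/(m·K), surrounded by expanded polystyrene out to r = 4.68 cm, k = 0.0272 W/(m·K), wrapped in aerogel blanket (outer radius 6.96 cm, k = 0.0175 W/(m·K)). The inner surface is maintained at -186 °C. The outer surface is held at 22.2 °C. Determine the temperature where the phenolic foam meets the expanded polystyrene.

T = -79.8 °C

Treat each layer as a resistance in series:
  R'_brass = ln(0.0185/0.0174)/(2πk) = 0.06130/(2π·91.1) = 1.071×10^-4 m·K/W
  R'_phenolic foam = ln(0.0387/0.0185)/(2πk) = 0.7381/(2π·0.0239) = 4.915 m·K/W
  R'_expanded polystyrene = ln(0.0468/0.0387)/(2πk) = 0.1900/(2π·0.0272) = 1.112 m·K/W
  R'_aerogel blanket = ln(0.0696/0.0468)/(2πk) = 0.3969/(2π·0.0175) = 3.609 m·K/W
ΣR = 1.071×10^-4 + 4.915 + 1.112 + 3.609 = 9.636 m·K/W
Q' = ΔT/ΣR = (-186 °C − 22.2 °C)/9.636 = -21.61 W/m
From the inner boundary to the phenolic foam/expanded polystyrene interface, ΣR_partial = 4.915 m·K/W.
T_interface = T_in − Q'·ΣR_partial = -186 °C − (-21.61)(4.915) = -79.8 °C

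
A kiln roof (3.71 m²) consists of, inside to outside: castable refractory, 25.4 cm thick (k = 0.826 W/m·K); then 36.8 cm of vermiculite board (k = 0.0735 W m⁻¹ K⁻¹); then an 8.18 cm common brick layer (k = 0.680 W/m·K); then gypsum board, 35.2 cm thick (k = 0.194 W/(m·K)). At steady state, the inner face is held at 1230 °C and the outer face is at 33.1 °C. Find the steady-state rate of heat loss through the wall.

Q = 613 W

Resistance network (inner→outer):
  R_castable refractory = L/(kA) = 0.254/(0.826·3.71) = 0.08289 K/W
  R_vermiculite board = L/(kA) = 0.368/(0.0735·3.71) = 1.350 K/W
  R_common brick = L/(kA) = 0.0818/(0.680·3.71) = 0.03242 K/W
  R_gypsum board = L/(kA) = 0.352/(0.194·3.71) = 0.4891 K/W
ΣR = 0.08289 + 1.350 + 0.03242 + 0.4891 = 1.954 K/W
Q = ΔT/ΣR = (1230 °C − 33.1 °C)/1.954 = 613 W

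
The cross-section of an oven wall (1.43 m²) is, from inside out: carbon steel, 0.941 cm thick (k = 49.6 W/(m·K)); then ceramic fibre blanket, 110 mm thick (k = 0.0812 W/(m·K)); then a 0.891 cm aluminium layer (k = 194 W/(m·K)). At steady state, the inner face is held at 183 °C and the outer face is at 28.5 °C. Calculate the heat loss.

Q = 163 W

Series thermal resistances, inner to outer:
  R_carbon steel = L/(kA) = 0.00941/(49.6·1.43) = 1.327×10^-4 K/W
  R_ceramic fibre blanket = L/(kA) = 0.110/(0.0812·1.43) = 0.9473 K/W
  R_aluminium = L/(kA) = 0.00891/(194·1.43) = 3.212×10^-5 K/W
ΣR = 1.327×10^-4 + 0.9473 + 3.212×10^-5 = 0.9475 K/W
Q = ΔT/ΣR = (183 °C − 28.5 °C)/0.9475 = 163 W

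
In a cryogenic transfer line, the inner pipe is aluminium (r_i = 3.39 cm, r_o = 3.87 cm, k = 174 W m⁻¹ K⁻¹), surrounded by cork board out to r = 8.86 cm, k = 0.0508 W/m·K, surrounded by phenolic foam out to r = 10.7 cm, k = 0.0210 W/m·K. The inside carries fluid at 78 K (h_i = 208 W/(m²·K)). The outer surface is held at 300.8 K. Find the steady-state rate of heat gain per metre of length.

Resistance network (inner→outer):
  R'_conv,in = 1/(2πr h) = 1/(2π·0.0339·208) = 0.02257 m·K/W
  R'_aluminium = ln(0.0387/0.0339)/(2πk) = 0.1324/(2π·174) = 1.211×10^-4 m·K/W
  R'_cork board = ln(0.0886/0.0387)/(2πk) = 0.8283/(2π·0.0508) = 2.595 m·K/W
  R'_phenolic foam = ln(0.107/0.0886)/(2πk) = 0.1887/(2π·0.0210) = 1.430 m·K/W
ΣR = 0.02257 + 1.211×10^-4 + 2.595 + 1.430 = 4.048 m·K/W
Q' = ΔT/ΣR = (78 K − 300.8 K)/4.048 = -55.0 W/m
(Negative Q' ⇒ heat flows inward; heat gain = 55.0 W/m.)

Q' = 55.0 W/m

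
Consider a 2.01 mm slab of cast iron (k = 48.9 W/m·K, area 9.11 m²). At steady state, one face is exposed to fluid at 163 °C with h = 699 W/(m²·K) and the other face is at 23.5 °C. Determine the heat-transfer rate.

Resistance network (inner→outer):
  R_conv,in = 1/(hA) = 1/(699·9.11) = 1.570×10^-4 K/W
  R_cast iron = L/(kA) = 0.00201/(48.9·9.11) = 4.512×10^-6 K/W
ΣR = 1.570×10^-4 + 4.512×10^-6 = 1.615×10^-4 K/W
Q = ΔT/ΣR = (163 °C − 23.5 °C)/1.615×10^-4 = 8.64×10^5 W

Q = 8.64×10^5 W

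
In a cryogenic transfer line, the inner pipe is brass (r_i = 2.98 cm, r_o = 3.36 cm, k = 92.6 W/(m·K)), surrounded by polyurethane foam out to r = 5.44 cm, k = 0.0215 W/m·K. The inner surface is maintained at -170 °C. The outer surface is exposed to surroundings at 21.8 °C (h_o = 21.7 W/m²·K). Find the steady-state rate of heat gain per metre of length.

Resistance network (inner→outer):
  R'_brass = ln(0.0336/0.0298)/(2πk) = 0.1200/(2π·92.6) = 2.063×10^-4 m·K/W
  R'_polyurethane foam = ln(0.0544/0.0336)/(2πk) = 0.4818/(2π·0.0215) = 3.567 m·K/W
  R'_conv,out = 1/(2πr h) = 1/(2π·0.0544·21.7) = 0.1348 m·K/W
ΣR = 2.063×10^-4 + 3.567 + 0.1348 = 3.702 m·K/W
Q' = ΔT/ΣR = (-170 °C − 21.8 °C)/3.702 = -51.8 W/m
(Negative Q' ⇒ heat flows inward; heat gain = 51.8 W/m.)

Q' = 51.8 W/m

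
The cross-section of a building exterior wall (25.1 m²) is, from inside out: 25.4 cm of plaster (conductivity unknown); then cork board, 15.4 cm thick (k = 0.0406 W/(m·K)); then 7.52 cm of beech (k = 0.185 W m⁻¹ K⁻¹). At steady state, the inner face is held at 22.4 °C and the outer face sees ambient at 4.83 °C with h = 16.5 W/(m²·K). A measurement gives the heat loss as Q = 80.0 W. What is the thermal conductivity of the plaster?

ΣR = ΔT/Q = |22.4 − 4.83|/80.0 = 0.2196 K/W
Known resistances:
  R_cork board = L/(kA) = 0.154/(0.0406·25.1) = 0.1511 K/W
  R_beech = L/(kA) = 0.0752/(0.185·25.1) = 0.01619 K/W
  R_conv,out = 1/(hA) = 1/(16.5·25.1) = 0.002415 K/W
R_plaster = ΣR − ΣR_known = 0.2196 − 0.1697 = 0.04990 K/W
L/(kA) = 0.04990 ⇒ k = 0.254/(0.04990·25.1) = 0.203 W/m·K

k = 0.203 W/m·K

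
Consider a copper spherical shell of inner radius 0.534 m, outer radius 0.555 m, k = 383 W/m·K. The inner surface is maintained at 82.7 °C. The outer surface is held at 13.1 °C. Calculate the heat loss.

Q = 4πk·ΔT/(1/r₁ − 1/r₂) = 4π × 383 × 69.6 / (1/0.534 − 1/0.555) = 4.73×10^6 W

Q = 4730 kW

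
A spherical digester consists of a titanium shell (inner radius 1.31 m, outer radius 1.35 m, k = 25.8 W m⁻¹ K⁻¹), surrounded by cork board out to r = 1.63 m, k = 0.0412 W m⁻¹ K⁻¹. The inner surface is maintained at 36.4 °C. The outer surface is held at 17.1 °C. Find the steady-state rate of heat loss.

Treat each layer as a resistance in series:
  R_titanium = (1/1.31 − 1/1.35)/(4πk) = 0.02262/(4π·25.8) = 6.976×10^-5 K/W
  R_cork board = (1/1.35 − 1/1.63)/(4πk) = 0.1272/(4π·0.0412) = 0.2458 K/W
ΣR = 6.976×10^-5 + 0.2458 = 0.2459 K/W
Q = ΔT/ΣR = (36.4 °C − 17.1 °C)/0.2459 = 78.5 W

Q = 78.5 W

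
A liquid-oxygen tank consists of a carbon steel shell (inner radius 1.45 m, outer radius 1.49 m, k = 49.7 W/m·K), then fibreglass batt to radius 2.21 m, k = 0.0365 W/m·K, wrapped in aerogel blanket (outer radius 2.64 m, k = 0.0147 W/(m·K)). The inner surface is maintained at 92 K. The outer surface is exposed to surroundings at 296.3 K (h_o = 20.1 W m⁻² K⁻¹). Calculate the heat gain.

Q = 233 W

Treat each layer as a resistance in series:
  R_carbon steel = (1/1.45 − 1/1.49)/(4πk) = 0.01851/(4π·49.7) = 2.964×10^-5 K/W
  R_fibreglass batt = (1/1.49 − 1/2.21)/(4πk) = 0.2187/(4π·0.0365) = 0.4767 K/W
  R_aerogel blanket = (1/2.21 − 1/2.64)/(4πk) = 0.07370/(4π·0.0147) = 0.3990 K/W
  R_conv,out = 1/(4πr²h) = 1/(4π·2.64²·20.1) = 5.680×10^-4 K/W
ΣR = 2.964×10^-5 + 0.4767 + 0.3990 + 5.680×10^-4 = 0.8763 K/W
Q = ΔT/ΣR = (92 K − 296.3 K)/0.8763 = -233 W
(Negative Q ⇒ heat flows inward; heat gain = 233 W.)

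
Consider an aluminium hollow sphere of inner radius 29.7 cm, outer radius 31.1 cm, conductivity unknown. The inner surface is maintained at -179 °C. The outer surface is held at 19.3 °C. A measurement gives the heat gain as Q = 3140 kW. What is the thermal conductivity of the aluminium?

ΣR = ΔT/Q = |-179 − 19.3|/3.14×10^6 = 6.315×10^-5 K/W
(1/r₁−1/r₂)/(4πk) = 6.315×10^-5 ⇒ k = 0.1516/(4π·6.315×10^-5) = 191 W/m·K

k = 191 W/m·K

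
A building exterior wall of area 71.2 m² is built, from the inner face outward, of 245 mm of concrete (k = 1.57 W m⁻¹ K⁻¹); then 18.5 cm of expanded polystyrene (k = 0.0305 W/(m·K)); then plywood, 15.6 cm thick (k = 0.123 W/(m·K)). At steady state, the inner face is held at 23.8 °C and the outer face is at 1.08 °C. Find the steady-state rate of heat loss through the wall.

Q = 216 W

Resistance network (inner→outer):
  R_concrete = L/(kA) = 0.245/(1.57·71.2) = 0.002192 K/W
  R_expanded polystyrene = L/(kA) = 0.185/(0.0305·71.2) = 0.08519 K/W
  R_plywood = L/(kA) = 0.156/(0.123·71.2) = 0.01781 K/W
ΣR = 0.002192 + 0.08519 + 0.01781 = 0.1052 K/W
Q = ΔT/ΣR = (23.8 °C − 1.08 °C)/0.1052 = 216 W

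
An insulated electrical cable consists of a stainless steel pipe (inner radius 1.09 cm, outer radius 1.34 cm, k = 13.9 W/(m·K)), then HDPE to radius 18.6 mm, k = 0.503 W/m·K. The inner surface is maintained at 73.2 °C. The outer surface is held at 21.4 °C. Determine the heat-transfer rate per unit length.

Treat each layer as a resistance in series:
  R'_stainless steel = ln(0.0134/0.0109)/(2πk) = 0.2065/(2π·13.9) = 0.002364 m·K/W
  R'_HDPE = ln(0.0186/0.0134)/(2πk) = 0.3279/(2π·0.503) = 0.1038 m·K/W
ΣR = 0.002364 + 0.1038 = 0.1062 m·K/W
Q' = ΔT/ΣR = (73.2 °C − 21.4 °C)/0.1062 = 488 W/m

Q' = 488 W/m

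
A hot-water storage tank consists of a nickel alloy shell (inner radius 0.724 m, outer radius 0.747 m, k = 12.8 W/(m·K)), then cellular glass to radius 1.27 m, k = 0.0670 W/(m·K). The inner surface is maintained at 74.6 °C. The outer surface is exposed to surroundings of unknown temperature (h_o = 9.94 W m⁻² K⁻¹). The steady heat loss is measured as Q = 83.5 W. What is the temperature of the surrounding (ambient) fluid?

T_out = 19.5 °C

Sum the resistances:
  R_nickel alloy = (1/0.724 − 1/0.747)/(4πk) = 0.04253/(4π·12.8) = 2.644×10^-4 K/W
  R_cellular glass = (1/0.747 − 1/1.27)/(4πk) = 0.5513/(4π·0.0670) = 0.6548 K/W
  R_conv,out = 1/(4πr²h) = 1/(4π·1.27²·9.94) = 0.004964 K/W
ΣR = 0.6600 K/W
ΔT = Q·ΣR = 83.5 × 0.6600 = 55.11 K
Heat flows outward, so T_out = T_in − ΔT = 74.6 − 55.11 = 19.5 °C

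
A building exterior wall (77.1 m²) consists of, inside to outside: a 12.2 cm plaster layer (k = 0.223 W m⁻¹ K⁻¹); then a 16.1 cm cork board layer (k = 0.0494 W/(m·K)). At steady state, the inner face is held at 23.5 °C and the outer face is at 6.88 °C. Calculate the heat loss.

Q = 337 W

Resistance network (inner→outer):
  R_plaster = L/(kA) = 0.122/(0.223·77.1) = 0.007096 K/W
  R_cork board = L/(kA) = 0.161/(0.0494·77.1) = 0.04227 K/W
ΣR = 0.007096 + 0.04227 = 0.04937 K/W
Q = ΔT/ΣR = (23.5 °C − 6.88 °C)/0.04937 = 337 W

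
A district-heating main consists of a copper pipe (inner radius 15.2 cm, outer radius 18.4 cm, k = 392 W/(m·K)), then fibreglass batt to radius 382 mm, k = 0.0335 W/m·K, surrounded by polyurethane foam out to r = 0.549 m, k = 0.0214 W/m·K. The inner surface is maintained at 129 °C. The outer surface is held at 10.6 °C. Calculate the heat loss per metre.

Q' = 19.2 W/m

Treat each layer as a resistance in series:
  R'_copper = ln(0.184/0.152)/(2πk) = 0.1911/(2π·392) = 7.757×10^-5 m·K/W
  R'_fibreglass batt = ln(0.382/0.184)/(2πk) = 0.7305/(2π·0.0335) = 3.470 m·K/W
  R'_polyurethane foam = ln(0.549/0.382)/(2πk) = 0.3627/(2π·0.0214) = 2.697 m·K/W
ΣR = 7.757×10^-5 + 3.470 + 2.697 = 6.167 m·K/W
Q' = ΔT/ΣR = (129 °C − 10.6 °C)/6.167 = 19.2 W/m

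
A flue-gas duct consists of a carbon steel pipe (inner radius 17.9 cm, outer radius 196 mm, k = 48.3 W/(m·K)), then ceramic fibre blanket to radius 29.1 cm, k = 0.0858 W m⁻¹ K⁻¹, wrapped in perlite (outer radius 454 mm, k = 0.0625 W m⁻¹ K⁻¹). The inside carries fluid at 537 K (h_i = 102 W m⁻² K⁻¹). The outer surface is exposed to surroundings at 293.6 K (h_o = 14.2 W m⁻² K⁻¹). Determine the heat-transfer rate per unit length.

Q' = 128 W/m

Series thermal resistances, inner to outer:
  R'_conv,in = 1/(2πr h) = 1/(2π·0.179·102) = 0.008717 m·K/W
  R'_carbon steel = ln(0.196/0.179)/(2πk) = 0.09073/(2π·48.3) = 2.990×10^-4 m·K/W
  R'_ceramic fibre blanket = ln(0.291/0.196)/(2πk) = 0.3952/(2π·0.0858) = 0.7331 m·K/W
  R'_perlite = ln(0.454/0.291)/(2πk) = 0.4448/(2π·0.0625) = 1.133 m·K/W
  R'_conv,out = 1/(2πr h) = 1/(2π·0.454·14.2) = 0.02469 m·K/W
ΣR = 0.008717 + 2.990×10^-4 + 0.7331 + 1.133 + 0.02469 = 1.900 m·K/W
Q' = ΔT/ΣR = (537 K − 293.6 K)/1.900 = 128 W/m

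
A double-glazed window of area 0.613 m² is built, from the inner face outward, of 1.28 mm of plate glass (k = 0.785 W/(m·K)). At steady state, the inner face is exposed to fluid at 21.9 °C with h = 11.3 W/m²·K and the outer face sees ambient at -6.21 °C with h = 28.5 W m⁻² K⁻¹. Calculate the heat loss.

Treat each layer as a resistance in series:
  R_conv,in = 1/(hA) = 1/(11.3·0.613) = 0.1444 K/W
  R_plate glass = L/(kA) = 0.00128/(0.785·0.613) = 0.002660 K/W
  R_conv,out = 1/(hA) = 1/(28.5·0.613) = 0.05724 K/W
ΣR = 0.1444 + 0.002660 + 0.05724 = 0.2043 K/W
Q = ΔT/ΣR = (21.9 °C − -6.21 °C)/0.2043 = 138 W

Q = 138 W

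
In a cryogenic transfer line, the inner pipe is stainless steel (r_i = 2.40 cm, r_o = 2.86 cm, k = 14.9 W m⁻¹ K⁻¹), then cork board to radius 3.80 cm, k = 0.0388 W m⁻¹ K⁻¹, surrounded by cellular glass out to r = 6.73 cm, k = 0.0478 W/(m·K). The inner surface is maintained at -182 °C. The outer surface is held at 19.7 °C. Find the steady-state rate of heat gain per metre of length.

Resistance network (inner→outer):
  R'_stainless steel = ln(0.0286/0.0240)/(2πk) = 0.1754/(2π·14.9) = 0.001873 m·K/W
  R'_cork board = ln(0.0380/0.0286)/(2πk) = 0.2842/(2π·0.0388) = 1.166 m·K/W
  R'_cellular glass = ln(0.0673/0.0380)/(2πk) = 0.5716/(2π·0.0478) = 1.903 m·K/W
ΣR = 0.001873 + 1.166 + 1.903 = 3.071 m·K/W
Q' = ΔT/ΣR = (-182 °C − 19.7 °C)/3.071 = -65.7 W/m
(Negative Q' ⇒ heat flows inward; heat gain = 65.7 W/m.)

Q' = 65.7 W/m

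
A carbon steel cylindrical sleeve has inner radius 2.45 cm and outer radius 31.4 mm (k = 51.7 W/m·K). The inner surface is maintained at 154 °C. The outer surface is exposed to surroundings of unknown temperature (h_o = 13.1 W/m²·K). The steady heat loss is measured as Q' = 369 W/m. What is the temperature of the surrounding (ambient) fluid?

Series resistances:
  R'_carbon steel = ln(0.0314/0.0245)/(2πk) = 0.2481/(2π·51.7) = 7.639×10^-4 m·K/W
  R'_conv,out = 1/(2πr h) = 1/(2π·0.0314·13.1) = 0.3869 m·K/W
ΣR = 0.3877 m·K/W
ΔT = Q'·ΣR = 369 × 0.3877 = 143.1 K
Heat flows outward, so T_out = T_in − ΔT = 154 − 143.1 = 10.9 °C

T_out = 10.9 °C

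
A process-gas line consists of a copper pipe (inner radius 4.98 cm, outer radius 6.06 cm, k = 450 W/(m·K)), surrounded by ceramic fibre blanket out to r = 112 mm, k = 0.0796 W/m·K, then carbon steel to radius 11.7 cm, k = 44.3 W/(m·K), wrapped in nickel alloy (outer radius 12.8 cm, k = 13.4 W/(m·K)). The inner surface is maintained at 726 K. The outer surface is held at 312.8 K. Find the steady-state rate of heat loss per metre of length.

Q' = 336 W/m

Resistance network (inner→outer):
  R'_copper = ln(0.0606/0.0498)/(2πk) = 0.1963/(2π·450) = 6.942×10^-5 m·K/W
  R'_ceramic fibre blanket = ln(0.112/0.0606)/(2πk) = 0.6142/(2π·0.0796) = 1.228 m·K/W
  R'_carbon steel = ln(0.117/0.112)/(2πk) = 0.04368/(2π·44.3) = 1.569×10^-4 m·K/W
  R'_nickel alloy = ln(0.128/0.117)/(2πk) = 0.08986/(2π·13.4) = 0.001067 m·K/W
ΣR = 6.942×10^-5 + 1.228 + 1.569×10^-4 + 0.001067 = 1.229 m·K/W
Q' = ΔT/ΣR = (726 K − 312.8 K)/1.229 = 336 W/m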